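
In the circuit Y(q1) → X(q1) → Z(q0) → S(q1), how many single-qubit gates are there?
4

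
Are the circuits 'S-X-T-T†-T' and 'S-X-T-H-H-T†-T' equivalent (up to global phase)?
Yes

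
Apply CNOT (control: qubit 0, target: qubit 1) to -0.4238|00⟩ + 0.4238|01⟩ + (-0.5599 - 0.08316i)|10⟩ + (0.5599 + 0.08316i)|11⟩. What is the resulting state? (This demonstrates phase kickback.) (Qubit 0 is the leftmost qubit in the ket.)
-0.4238|00⟩ + 0.4238|01⟩ + (0.5599 + 0.08316i)|10⟩ + (-0.5599 - 0.08316i)|11⟩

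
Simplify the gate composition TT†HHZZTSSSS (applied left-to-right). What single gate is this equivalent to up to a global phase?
T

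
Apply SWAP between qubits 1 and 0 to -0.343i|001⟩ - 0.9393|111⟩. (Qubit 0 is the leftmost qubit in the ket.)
-0.343i|001⟩ - 0.9393|111⟩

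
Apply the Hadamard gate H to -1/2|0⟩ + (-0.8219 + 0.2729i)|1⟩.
(-0.9347 + 0.193i)|0⟩ + (0.2276 - 0.193i)|1⟩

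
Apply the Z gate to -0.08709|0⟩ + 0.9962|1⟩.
-0.08709|0⟩ - 0.9962|1⟩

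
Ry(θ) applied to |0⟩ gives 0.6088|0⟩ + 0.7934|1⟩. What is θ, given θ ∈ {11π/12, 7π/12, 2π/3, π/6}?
7π/12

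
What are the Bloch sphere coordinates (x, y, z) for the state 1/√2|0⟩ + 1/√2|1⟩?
(1, 0, 0)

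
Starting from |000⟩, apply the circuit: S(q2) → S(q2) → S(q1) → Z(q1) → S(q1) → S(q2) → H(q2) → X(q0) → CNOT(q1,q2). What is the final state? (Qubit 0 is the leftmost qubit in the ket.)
1/√2|100⟩ + 1/√2|101⟩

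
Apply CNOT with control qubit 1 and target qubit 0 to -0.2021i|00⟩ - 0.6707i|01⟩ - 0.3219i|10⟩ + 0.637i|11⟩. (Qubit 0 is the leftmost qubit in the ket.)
-0.2021i|00⟩ + 0.637i|01⟩ - 0.3219i|10⟩ - 0.6707i|11⟩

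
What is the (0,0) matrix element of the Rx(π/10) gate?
0.9877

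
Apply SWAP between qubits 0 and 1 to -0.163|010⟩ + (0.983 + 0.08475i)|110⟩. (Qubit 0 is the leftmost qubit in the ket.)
-0.163|100⟩ + (0.983 + 0.08475i)|110⟩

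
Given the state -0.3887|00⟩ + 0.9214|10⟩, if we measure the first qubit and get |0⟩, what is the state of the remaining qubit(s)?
-|0⟩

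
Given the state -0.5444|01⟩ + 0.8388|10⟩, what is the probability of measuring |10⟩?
0.7036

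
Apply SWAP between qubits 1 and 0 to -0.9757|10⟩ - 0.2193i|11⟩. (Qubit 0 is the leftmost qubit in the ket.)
-0.9757|01⟩ - 0.2193i|11⟩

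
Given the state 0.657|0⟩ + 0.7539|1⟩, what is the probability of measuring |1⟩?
0.5684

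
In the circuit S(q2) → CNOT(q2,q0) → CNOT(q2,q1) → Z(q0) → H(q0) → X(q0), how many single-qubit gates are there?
4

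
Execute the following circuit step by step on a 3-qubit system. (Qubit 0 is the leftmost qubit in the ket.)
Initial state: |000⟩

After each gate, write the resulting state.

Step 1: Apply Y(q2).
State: i|001⟩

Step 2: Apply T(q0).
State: i|001⟩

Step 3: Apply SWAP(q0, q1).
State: i|001⟩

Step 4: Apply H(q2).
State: (1/√2)i|000⟩ - (1/√2)i|001⟩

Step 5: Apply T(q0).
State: (1/√2)i|000⟩ - (1/√2)i|001⟩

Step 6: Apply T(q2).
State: (1/√2)i|000⟩ + (1/2 - (1/2)i)|001⟩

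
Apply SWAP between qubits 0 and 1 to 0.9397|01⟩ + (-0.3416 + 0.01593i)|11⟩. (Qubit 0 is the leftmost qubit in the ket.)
0.9397|10⟩ + (-0.3416 + 0.01593i)|11⟩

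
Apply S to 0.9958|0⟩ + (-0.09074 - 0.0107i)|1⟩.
0.9958|0⟩ + (0.0107 - 0.09074i)|1⟩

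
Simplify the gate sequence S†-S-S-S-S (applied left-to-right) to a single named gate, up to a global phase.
S†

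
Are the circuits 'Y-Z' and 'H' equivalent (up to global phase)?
No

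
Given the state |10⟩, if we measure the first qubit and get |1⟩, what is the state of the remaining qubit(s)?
|0⟩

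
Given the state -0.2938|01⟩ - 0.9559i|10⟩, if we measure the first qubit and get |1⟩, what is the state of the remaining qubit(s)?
-i|0⟩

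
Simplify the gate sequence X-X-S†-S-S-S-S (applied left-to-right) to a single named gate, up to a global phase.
S†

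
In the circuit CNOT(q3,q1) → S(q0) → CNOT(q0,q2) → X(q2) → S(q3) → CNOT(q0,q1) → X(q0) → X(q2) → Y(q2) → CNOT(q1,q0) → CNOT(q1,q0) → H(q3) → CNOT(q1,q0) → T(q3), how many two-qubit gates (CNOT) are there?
6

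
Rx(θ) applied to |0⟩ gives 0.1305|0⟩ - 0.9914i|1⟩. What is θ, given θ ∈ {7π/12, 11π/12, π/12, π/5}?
11π/12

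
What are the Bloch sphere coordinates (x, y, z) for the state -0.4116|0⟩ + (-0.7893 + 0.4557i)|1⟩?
(0.6498, -0.3751, -0.6612)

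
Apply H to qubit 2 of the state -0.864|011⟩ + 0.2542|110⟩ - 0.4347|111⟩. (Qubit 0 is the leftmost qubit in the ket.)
-0.6109|010⟩ + 0.6109|011⟩ - 0.1276|110⟩ + 0.4871|111⟩

H on qubit 2 mixes each pair of kets that differ only in qubit 2: amplitudes (a, b) of (|…0…⟩, |…1…⟩) become ((a + b)/√2, (a − b)/√2). Kets absent from the input have amplitude 0.
(|010⟩, |011⟩): (a, b) = (0, -0.864) → (-0.6109, 0.6109)
(|110⟩, |111⟩): (a, b) = (0.2542, -0.4347) → (-0.1276, 0.4871)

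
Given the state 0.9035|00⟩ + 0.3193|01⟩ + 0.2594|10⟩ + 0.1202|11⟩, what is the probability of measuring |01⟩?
0.102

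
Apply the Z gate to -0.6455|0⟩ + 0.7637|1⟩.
-0.6455|0⟩ - 0.7637|1⟩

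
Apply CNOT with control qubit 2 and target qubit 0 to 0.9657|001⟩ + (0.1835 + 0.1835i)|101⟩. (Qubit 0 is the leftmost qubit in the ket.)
(0.1835 + 0.1835i)|001⟩ + 0.9657|101⟩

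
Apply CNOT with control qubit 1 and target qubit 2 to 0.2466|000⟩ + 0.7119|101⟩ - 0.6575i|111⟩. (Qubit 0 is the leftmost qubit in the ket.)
0.2466|000⟩ + 0.7119|101⟩ - 0.6575i|110⟩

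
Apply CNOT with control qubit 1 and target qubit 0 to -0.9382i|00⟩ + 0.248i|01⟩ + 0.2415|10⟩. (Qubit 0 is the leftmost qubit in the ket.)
-0.9382i|00⟩ + 0.2415|10⟩ + 0.248i|11⟩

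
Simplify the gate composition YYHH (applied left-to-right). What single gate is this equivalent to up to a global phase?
I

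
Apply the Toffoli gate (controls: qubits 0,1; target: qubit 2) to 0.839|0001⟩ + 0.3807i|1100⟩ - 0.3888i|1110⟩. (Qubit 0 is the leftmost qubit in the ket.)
0.839|0001⟩ - 0.3888i|1100⟩ + 0.3807i|1110⟩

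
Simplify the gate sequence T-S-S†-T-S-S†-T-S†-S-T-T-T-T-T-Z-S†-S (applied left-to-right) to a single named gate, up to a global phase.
Z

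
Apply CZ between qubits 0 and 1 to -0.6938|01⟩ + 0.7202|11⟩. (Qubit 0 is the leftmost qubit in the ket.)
-0.6938|01⟩ - 0.7202|11⟩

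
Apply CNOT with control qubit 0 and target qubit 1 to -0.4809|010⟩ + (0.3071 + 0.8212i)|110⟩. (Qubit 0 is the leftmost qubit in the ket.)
-0.4809|010⟩ + (0.3071 + 0.8212i)|100⟩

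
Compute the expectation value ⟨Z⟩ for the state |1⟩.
-1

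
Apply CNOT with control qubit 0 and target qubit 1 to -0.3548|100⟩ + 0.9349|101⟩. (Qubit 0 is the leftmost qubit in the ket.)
-0.3548|110⟩ + 0.9349|111⟩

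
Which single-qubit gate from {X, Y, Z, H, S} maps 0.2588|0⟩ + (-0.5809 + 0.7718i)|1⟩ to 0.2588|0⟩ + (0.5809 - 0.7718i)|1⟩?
Z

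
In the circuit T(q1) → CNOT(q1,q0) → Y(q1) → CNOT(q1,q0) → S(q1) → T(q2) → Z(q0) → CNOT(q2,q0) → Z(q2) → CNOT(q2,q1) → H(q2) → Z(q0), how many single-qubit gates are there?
8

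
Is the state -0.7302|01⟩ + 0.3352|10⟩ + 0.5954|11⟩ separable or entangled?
Entangled

Writing the state as a|00⟩ + b|01⟩ + c|10⟩ + d|11⟩, it is a product state iff ad − bc = 0.
Here (a, b, c, d) = (0, -0.7302, 0.3352, 0.5954): ad − bc = (0)(0.5954) − (-0.7302)(0.3352) = 0.2448 ≠ 0, so the state is entangled.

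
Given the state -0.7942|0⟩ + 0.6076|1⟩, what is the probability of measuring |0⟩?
0.6308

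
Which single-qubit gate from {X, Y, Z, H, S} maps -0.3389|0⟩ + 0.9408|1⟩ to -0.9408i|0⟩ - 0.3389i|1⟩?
Y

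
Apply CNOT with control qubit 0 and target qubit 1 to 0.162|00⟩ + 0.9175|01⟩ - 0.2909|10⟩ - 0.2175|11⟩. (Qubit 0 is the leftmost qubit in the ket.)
0.162|00⟩ + 0.9175|01⟩ - 0.2175|10⟩ - 0.2909|11⟩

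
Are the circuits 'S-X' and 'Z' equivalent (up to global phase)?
No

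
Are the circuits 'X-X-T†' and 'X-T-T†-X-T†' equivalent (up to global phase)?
Yes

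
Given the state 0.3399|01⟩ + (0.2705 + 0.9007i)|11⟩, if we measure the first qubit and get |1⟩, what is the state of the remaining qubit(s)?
(0.2876 + 0.9577i)|1⟩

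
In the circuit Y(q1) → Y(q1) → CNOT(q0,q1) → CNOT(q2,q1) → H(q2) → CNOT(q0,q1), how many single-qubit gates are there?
3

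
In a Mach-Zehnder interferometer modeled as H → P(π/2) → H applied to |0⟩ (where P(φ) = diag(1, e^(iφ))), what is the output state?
(1/2 + (1/2)i)|0⟩ + (1/2 - (1/2)i)|1⟩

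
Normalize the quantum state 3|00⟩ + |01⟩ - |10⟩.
0.9045|00⟩ + 0.3015|01⟩ - 0.3015|10⟩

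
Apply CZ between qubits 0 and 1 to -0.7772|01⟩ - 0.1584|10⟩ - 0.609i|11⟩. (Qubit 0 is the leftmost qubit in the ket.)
-0.7772|01⟩ - 0.1584|10⟩ + 0.609i|11⟩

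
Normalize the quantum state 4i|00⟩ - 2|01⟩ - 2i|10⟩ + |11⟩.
0.8i|00⟩ - 0.4|01⟩ - 0.4i|10⟩ + 0.2|11⟩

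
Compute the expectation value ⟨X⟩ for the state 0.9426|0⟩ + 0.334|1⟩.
0.6297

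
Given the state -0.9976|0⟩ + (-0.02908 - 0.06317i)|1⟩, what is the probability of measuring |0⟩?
0.9952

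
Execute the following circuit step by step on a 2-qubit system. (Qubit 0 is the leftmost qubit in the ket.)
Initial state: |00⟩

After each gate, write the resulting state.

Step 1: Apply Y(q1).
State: i|01⟩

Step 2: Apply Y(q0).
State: -|11⟩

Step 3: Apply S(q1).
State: -i|11⟩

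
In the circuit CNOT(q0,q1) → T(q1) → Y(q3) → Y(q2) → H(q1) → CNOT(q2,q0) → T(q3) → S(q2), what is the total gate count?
8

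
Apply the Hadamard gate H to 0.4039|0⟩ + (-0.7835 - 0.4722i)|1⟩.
(-0.2684 - 0.3339i)|0⟩ + (0.8396 + 0.3339i)|1⟩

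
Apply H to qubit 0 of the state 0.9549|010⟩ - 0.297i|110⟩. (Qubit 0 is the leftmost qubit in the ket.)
(0.6752 - 0.21i)|010⟩ + (0.6752 + 0.21i)|110⟩

H on qubit 0 mixes each pair of kets that differ only in qubit 0: amplitudes (a, b) of (|…0…⟩, |…1…⟩) become ((a + b)/√2, (a − b)/√2). Kets absent from the input have amplitude 0.
(|010⟩, |110⟩): (a, b) = (0.9549, -0.297i) → ((0.6752 - 0.21i), (0.6752 + 0.21i))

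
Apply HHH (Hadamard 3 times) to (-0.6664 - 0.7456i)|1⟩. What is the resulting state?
(-0.4712 - 0.5272i)|0⟩ + (0.4712 + 0.5272i)|1⟩

H² = I, so H^3 = H: a single Hadamard. With (a, b) = (0, (-0.6664 - 0.7456i)), H gives ((a + b)/√2, (a − b)/√2) = ((-0.4712 - 0.5272i), (0.4712 + 0.5272i)).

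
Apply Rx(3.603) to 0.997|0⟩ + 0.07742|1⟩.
(-0.228 - 0.07537i)|0⟩ + (-0.0177 - 0.9706i)|1⟩

Rx(3.603) = [[cos(θ/2), −i·sin(θ/2)], [−i·sin(θ/2), cos(θ/2)]]; θ = 3.603, cos(θ/2) ≈ -0.228663, sin(θ/2) ≈ 0.973506.
With a = amp(|0⟩) = 0.997 and b = amp(|1⟩) = 0.07742:
new amp(|0⟩) = (-0.228663)·a + (-0.973506i)·b = (-0.228 - 0.07537i)
new amp(|1⟩) = (-0.973506i)·a + (-0.228663)·b = (-0.0177 - 0.9706i)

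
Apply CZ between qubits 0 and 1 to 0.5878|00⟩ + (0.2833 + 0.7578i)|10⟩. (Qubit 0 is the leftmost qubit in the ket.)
0.5878|00⟩ + (0.2833 + 0.7578i)|10⟩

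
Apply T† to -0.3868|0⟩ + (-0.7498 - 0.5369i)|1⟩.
-0.3868|0⟩ + (-0.9098 + 0.1505i)|1⟩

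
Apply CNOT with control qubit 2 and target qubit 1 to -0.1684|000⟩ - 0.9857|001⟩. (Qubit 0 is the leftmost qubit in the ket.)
-0.1684|000⟩ - 0.9857|011⟩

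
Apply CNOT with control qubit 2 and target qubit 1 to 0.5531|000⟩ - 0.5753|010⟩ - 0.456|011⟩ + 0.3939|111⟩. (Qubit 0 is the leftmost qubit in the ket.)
0.5531|000⟩ - 0.456|001⟩ - 0.5753|010⟩ + 0.3939|101⟩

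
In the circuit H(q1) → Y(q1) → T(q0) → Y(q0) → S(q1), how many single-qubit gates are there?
5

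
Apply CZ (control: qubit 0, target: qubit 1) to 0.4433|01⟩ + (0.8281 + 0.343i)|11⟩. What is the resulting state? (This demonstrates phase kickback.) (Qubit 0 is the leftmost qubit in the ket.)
0.4433|01⟩ + (-0.8281 - 0.343i)|11⟩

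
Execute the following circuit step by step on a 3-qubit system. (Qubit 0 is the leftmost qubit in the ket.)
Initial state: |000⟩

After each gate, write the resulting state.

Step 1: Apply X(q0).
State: |100⟩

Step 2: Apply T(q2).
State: |100⟩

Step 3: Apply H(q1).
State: 1/√2|100⟩ + 1/√2|110⟩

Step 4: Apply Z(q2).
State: 1/√2|100⟩ + 1/√2|110⟩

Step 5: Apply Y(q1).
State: -(1/√2)i|100⟩ + (1/√2)i|110⟩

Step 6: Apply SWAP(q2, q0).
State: -(1/√2)i|001⟩ + (1/√2)i|011⟩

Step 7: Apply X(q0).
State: -(1/√2)i|101⟩ + (1/√2)i|111⟩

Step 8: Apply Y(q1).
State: 1/√2|101⟩ + 1/√2|111⟩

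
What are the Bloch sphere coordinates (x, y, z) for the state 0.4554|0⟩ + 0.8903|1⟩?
(0.8109, 0, -0.5852)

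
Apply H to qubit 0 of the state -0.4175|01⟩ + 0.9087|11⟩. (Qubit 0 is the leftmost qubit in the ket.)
0.3473|01⟩ - 0.9378|11⟩

H on qubit 0 mixes each pair of kets that differ only in qubit 0: amplitudes (a, b) of (|…0…⟩, |…1…⟩) become ((a + b)/√2, (a − b)/√2). Kets absent from the input have amplitude 0.
(|01⟩, |11⟩): (a, b) = (-0.4175, 0.9087) → (0.3473, -0.9378)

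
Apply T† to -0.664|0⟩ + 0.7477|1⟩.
-0.664|0⟩ + (0.5287 - 0.5287i)|1⟩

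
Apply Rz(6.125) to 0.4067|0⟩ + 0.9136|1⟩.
(-0.4054 - 0.03213i)|0⟩ + (-0.9107 + 0.07218i)|1⟩

Rz(6.125) = [[e^(−iθ/2), 0], [0, e^(iθ/2)]] with e^(±iθ/2) = cos(θ/2) ± i·sin(θ/2); θ = 6.125, cos(θ/2) ≈ -0.996874, sin(θ/2) ≈ 0.0790102.
With a = amp(|0⟩) = 0.4067 and b = amp(|1⟩) = 0.9136:
new amp(|0⟩) = (-0.996874 - 0.0790102i)·a = (-0.4054 - 0.03213i)
new amp(|1⟩) = (-0.996874 + 0.0790102i)·b = (-0.9107 + 0.07218i)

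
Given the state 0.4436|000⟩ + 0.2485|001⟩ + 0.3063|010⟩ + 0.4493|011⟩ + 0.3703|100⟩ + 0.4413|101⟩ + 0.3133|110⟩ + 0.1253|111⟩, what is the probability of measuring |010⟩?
0.09382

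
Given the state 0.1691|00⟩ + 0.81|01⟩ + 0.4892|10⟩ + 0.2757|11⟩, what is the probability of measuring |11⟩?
0.07601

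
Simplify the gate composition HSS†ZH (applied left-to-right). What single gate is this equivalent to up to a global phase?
X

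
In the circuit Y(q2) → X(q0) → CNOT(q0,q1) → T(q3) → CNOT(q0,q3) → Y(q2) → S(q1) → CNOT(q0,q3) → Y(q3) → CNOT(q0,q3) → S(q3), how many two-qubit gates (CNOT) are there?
4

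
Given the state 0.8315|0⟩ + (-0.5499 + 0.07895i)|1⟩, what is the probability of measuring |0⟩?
0.6914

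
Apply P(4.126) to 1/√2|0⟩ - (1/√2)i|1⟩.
1/√2|0⟩ + (-0.589 + 0.3913i)|1⟩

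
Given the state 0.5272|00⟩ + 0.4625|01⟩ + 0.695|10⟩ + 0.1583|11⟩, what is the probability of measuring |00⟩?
0.2779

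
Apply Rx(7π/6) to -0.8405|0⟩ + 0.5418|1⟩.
(0.2175 - 0.5233i)|0⟩ + (-0.1402 + 0.8119i)|1⟩

Rx(7π/6) = [[cos(θ/2), −i·sin(θ/2)], [−i·sin(θ/2), cos(θ/2)]]; θ = 7π/6, cos(θ/2) ≈ -0.258819, sin(θ/2) ≈ 0.965926.
With a = amp(|0⟩) = -0.8405 and b = amp(|1⟩) = 0.5418:
new amp(|0⟩) = (-0.258819)·a + (-0.965926i)·b = (0.2175 - 0.5233i)
new amp(|1⟩) = (-0.965926i)·a + (-0.258819)·b = (-0.1402 + 0.8119i)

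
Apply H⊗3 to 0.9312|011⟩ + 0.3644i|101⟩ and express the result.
(0.3292 + 0.1288i)|000⟩ + (-0.3292 - 0.1288i)|001⟩ + (-0.3292 + 0.1288i)|010⟩ + (0.3292 - 0.1288i)|011⟩ + (0.3292 - 0.1288i)|100⟩ + (-0.3292 + 0.1288i)|101⟩ + (-0.3292 - 0.1288i)|110⟩ + (0.3292 + 0.1288i)|111⟩

H⊗3 gives amp(|y⟩) = (1/2√2) Σ_x (−1)^(x·y) amp(|x⟩), where x·y is the number of positions in which both x and y have a 1.
|000⟩: (0.9312 + 0.3644i)/(2√2) = (0.3292 + 0.1288i)
|001⟩: (-0.9312 - 0.3644i)/(2√2) = (-0.3292 - 0.1288i)
|010⟩: (-0.9312 + 0.3644i)/(2√2) = (-0.3292 + 0.1288i)
|011⟩: (0.9312 - 0.3644i)/(2√2) = (0.3292 - 0.1288i)
|100⟩: (0.9312 - 0.3644i)/(2√2) = (0.3292 - 0.1288i)
|101⟩: (-0.9312 + 0.3644i)/(2√2) = (-0.3292 + 0.1288i)
|110⟩: (-0.9312 - 0.3644i)/(2√2) = (-0.3292 - 0.1288i)
|111⟩: (0.9312 + 0.3644i)/(2√2) = (0.3292 + 0.1288i)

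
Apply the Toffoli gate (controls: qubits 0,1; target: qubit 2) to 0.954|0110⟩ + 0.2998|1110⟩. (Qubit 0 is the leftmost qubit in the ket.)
0.954|0110⟩ + 0.2998|1100⟩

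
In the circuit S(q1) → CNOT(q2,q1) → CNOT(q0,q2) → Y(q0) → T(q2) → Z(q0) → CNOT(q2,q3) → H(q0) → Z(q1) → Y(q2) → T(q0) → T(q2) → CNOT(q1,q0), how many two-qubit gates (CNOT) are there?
4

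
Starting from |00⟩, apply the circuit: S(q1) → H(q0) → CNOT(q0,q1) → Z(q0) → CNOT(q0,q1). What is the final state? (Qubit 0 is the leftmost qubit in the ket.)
1/√2|00⟩ - 1/√2|10⟩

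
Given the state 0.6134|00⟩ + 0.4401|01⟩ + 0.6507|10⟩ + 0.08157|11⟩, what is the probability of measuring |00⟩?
0.3763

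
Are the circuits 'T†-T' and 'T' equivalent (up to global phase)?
No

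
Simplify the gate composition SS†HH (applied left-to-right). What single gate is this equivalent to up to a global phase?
I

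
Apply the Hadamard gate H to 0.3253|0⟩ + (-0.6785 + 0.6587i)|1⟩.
(-0.2498 + 0.4658i)|0⟩ + (0.7098 - 0.4658i)|1⟩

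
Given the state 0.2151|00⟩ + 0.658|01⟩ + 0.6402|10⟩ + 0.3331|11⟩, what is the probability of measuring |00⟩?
0.04627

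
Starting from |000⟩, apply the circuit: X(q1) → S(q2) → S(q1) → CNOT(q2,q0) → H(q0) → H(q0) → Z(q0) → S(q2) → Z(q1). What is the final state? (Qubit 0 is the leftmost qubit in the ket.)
-i|010⟩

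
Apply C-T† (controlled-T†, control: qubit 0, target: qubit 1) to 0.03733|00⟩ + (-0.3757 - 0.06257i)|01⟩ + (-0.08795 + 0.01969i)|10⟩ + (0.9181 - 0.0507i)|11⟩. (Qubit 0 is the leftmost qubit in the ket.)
0.03733|00⟩ + (-0.3757 - 0.06257i)|01⟩ + (-0.08795 + 0.01969i)|10⟩ + (0.6133 - 0.685i)|11⟩

C-T† leaves the control-|0⟩ kets |00⟩, |01⟩ unchanged and applies T† to qubit 1 on the control-|1⟩ pair (|10⟩, |11⟩).
T† = [[1, 0], [0, (1/√2 - (1/√2)i)]].
With a = amp(|10⟩) = (-0.08795 + 0.01969i) and b = amp(|11⟩) = (0.9181 - 0.0507i):
new amp(|10⟩) = (1)·a = (-0.08795 + 0.01969i)
new amp(|11⟩) = (1/√2 - (1/√2)i)·b = (0.6133 - 0.685i)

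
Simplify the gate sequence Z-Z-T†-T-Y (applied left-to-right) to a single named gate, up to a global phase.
Y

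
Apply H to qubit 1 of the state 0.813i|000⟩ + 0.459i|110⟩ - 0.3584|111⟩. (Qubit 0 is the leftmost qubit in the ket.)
0.5749i|000⟩ + 0.5749i|010⟩ + 0.3246i|100⟩ - 0.2534|101⟩ - 0.3246i|110⟩ + 0.2534|111⟩

H on qubit 1 mixes each pair of kets that differ only in qubit 1: amplitudes (a, b) of (|…0…⟩, |…1…⟩) become ((a + b)/√2, (a − b)/√2). Kets absent from the input have amplitude 0.
(|000⟩, |010⟩): (a, b) = (0.813i, 0) → (0.5749i, 0.5749i)
(|100⟩, |110⟩): (a, b) = (0, 0.459i) → (0.3246i, -0.3246i)
(|101⟩, |111⟩): (a, b) = (0, -0.3584) → (-0.2534, 0.2534)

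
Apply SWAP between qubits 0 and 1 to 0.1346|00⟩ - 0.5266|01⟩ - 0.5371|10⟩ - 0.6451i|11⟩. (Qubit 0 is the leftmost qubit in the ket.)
0.1346|00⟩ - 0.5371|01⟩ - 0.5266|10⟩ - 0.6451i|11⟩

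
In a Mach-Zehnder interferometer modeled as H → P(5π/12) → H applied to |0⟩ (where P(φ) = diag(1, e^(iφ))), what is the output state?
(0.6294 + 0.483i)|0⟩ + (0.3706 - 0.483i)|1⟩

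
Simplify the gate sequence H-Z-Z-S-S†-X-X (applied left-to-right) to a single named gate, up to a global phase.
H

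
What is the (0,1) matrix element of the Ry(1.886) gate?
-0.8093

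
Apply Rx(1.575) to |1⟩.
-0.7086i|0⟩ + 0.7056|1⟩

Rx(1.575) = [[cos(θ/2), −i·sin(θ/2)], [−i·sin(θ/2), cos(θ/2)]]; θ = 1.575, cos(θ/2) ≈ 0.705619, sin(θ/2) ≈ 0.708591.
With a = amp(|0⟩) = 0 and b = amp(|1⟩) = 1:
new amp(|0⟩) = (0.705619)·a + (-0.708591i)·b = -0.7086i
new amp(|1⟩) = (-0.708591i)·a + (0.705619)·b = 0.7056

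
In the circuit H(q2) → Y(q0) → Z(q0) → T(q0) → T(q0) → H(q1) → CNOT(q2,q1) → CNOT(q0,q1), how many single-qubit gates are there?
6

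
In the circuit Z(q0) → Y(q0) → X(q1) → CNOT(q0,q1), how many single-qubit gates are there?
3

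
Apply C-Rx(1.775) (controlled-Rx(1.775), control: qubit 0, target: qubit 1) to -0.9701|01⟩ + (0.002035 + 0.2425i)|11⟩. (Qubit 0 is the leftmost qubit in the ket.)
-0.9701|01⟩ + (0.1881 - 0.001578i)|10⟩ + (0.001285 + 0.1531i)|11⟩

C-Rx(1.775) leaves the control-|0⟩ kets |00⟩, |01⟩ unchanged and applies Rx(1.775) to qubit 1 on the control-|1⟩ pair (|10⟩, |11⟩).
Rx(1.775) = [[cos(θ/2), −i·sin(θ/2)], [−i·sin(θ/2), cos(θ/2)]]; θ = 1.775, cos(θ/2) ≈ 0.631353, sin(θ/2) ≈ 0.775496.
With a = amp(|10⟩) = 0 and b = amp(|11⟩) = (0.002035 + 0.2425i):
new amp(|10⟩) = (0.631353)·a + (-0.775496i)·b = (0.1881 - 0.001578i)
new amp(|11⟩) = (-0.775496i)·a + (0.631353)·b = (0.001285 + 0.1531i)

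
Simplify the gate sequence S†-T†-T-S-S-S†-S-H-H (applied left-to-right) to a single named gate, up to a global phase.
S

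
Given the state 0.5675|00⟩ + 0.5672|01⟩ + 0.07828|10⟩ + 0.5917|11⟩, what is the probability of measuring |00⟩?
0.3221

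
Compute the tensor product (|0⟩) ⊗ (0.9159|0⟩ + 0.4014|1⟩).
0.9159|00⟩ + 0.4014|01⟩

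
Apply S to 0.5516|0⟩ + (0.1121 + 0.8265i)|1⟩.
0.5516|0⟩ + (-0.8265 + 0.1121i)|1⟩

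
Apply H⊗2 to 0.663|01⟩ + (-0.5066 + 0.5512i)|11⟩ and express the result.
(0.0782 + 0.2756i)|00⟩ + (-0.0782 - 0.2756i)|01⟩ + (0.5848 - 0.2756i)|10⟩ + (-0.5848 + 0.2756i)|11⟩

H⊗2 gives amp(|y⟩) = (1/2) Σ_x (−1)^(x·y) amp(|x⟩), where x·y is the number of positions in which both x and y have a 1.
|00⟩: (0.663 + (-0.5066 + 0.5512i))/2 = (0.0782 + 0.2756i)
|01⟩: (-0.663 - (-0.5066 + 0.5512i))/2 = (-0.0782 - 0.2756i)
|10⟩: (0.663 - (-0.5066 + 0.5512i))/2 = (0.5848 - 0.2756i)
|11⟩: (-0.663 + (-0.5066 + 0.5512i))/2 = (-0.5848 + 0.2756i)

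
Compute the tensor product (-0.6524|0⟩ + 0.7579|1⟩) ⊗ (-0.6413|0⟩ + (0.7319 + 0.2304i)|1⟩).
0.4184|00⟩ + (-0.4775 - 0.1503i)|01⟩ - 0.486|10⟩ + (0.5547 + 0.1746i)|11⟩

amp(|b₁b₂…⟩) = product of the factor amplitudes for bits b₁, b₂, …; only kets whose every factor amplitude is nonzero survive.
|00⟩: (-0.6524)(-0.6413) = 0.4184
|01⟩: (-0.6524)(0.7319 + 0.2304i) = (-0.4775 - 0.1503i)
|10⟩: (0.7579)(-0.6413) = -0.486
|11⟩: (0.7579)(0.7319 + 0.2304i) = (0.5547 + 0.1746i)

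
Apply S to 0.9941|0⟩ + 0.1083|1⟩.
0.9941|0⟩ + 0.1083i|1⟩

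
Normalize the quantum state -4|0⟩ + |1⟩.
-0.9701|0⟩ + 0.2425|1⟩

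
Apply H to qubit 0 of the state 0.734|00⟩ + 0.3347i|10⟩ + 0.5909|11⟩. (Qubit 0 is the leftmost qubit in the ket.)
(0.519 + 0.2367i)|00⟩ + 0.4178|01⟩ + (0.519 - 0.2367i)|10⟩ - 0.4178|11⟩

H on qubit 0 mixes each pair of kets that differ only in qubit 0: amplitudes (a, b) of (|…0…⟩, |…1…⟩) become ((a + b)/√2, (a − b)/√2). Kets absent from the input have amplitude 0.
(|00⟩, |10⟩): (a, b) = (0.734, 0.3347i) → ((0.519 + 0.2367i), (0.519 - 0.2367i))
(|01⟩, |11⟩): (a, b) = (0, 0.5909) → (0.4178, -0.4178)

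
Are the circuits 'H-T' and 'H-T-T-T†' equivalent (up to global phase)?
Yes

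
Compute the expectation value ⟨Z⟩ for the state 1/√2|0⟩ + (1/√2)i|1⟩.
0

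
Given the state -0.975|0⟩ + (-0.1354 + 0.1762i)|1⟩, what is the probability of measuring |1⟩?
0.04938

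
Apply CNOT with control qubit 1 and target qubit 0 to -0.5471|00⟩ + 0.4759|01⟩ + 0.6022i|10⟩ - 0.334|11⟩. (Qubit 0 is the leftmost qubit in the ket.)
-0.5471|00⟩ - 0.334|01⟩ + 0.6022i|10⟩ + 0.4759|11⟩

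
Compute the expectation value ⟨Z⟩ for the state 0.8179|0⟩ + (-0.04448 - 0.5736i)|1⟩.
0.338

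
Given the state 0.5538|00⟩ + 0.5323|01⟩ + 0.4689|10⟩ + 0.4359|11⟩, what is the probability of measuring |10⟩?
0.2199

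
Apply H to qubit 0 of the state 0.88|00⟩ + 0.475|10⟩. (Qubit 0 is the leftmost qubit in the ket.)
0.9581|00⟩ + 0.2864|10⟩

H on qubit 0 mixes each pair of kets that differ only in qubit 0: amplitudes (a, b) of (|…0…⟩, |…1…⟩) become ((a + b)/√2, (a − b)/√2). Kets absent from the input have amplitude 0.
(|00⟩, |10⟩): (a, b) = (0.88, 0.475) → (0.9581, 0.2864)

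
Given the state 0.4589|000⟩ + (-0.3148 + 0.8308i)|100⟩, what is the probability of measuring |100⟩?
0.7893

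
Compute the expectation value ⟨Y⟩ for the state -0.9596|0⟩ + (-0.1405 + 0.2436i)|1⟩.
-0.4675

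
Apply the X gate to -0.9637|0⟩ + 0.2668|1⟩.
0.2668|0⟩ - 0.9637|1⟩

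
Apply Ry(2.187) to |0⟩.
0.4594|0⟩ + 0.8882|1⟩

Ry(2.187) = [[cos(θ/2), −sin(θ/2)], [sin(θ/2), cos(θ/2)]]; θ = 2.187, cos(θ/2) ≈ 0.459379, sin(θ/2) ≈ 0.88824.
With a = amp(|0⟩) = 1 and b = amp(|1⟩) = 0:
new amp(|0⟩) = (0.459379)·a + (-0.88824)·b = 0.4594
new amp(|1⟩) = (0.88824)·a + (0.459379)·b = 0.8882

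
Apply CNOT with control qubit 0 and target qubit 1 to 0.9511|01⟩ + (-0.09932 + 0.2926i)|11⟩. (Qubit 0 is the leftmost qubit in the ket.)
0.9511|01⟩ + (-0.09932 + 0.2926i)|10⟩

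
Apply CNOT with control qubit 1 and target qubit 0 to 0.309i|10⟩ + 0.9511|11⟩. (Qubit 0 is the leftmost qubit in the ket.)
0.9511|01⟩ + 0.309i|10⟩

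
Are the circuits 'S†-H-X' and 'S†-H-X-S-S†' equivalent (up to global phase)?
Yes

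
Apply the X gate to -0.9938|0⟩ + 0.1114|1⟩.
0.1114|0⟩ - 0.9938|1⟩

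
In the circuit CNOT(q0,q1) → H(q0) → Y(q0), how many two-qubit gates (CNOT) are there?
1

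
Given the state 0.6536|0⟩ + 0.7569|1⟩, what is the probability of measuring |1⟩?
0.5729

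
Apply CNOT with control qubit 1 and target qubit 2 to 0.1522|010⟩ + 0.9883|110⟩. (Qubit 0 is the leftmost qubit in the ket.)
0.1522|011⟩ + 0.9883|111⟩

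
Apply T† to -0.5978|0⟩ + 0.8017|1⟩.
-0.5978|0⟩ + (0.5669 - 0.5669i)|1⟩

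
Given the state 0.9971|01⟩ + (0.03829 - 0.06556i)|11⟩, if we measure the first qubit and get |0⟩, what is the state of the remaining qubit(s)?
|1⟩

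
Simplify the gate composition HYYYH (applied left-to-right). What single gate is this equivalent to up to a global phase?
Y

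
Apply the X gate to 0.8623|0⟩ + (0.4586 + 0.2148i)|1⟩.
(0.4586 + 0.2148i)|0⟩ + 0.8623|1⟩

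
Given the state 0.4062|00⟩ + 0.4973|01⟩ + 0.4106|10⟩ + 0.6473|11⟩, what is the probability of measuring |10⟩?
0.1686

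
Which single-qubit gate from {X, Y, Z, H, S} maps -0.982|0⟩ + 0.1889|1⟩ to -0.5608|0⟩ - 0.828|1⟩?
H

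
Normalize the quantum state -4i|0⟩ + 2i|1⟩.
-0.8944i|0⟩ + (1/√5)i|1⟩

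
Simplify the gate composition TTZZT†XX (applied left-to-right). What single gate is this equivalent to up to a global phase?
T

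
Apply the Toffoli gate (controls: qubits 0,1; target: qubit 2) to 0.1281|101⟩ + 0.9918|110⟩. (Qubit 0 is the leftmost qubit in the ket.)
0.1281|101⟩ + 0.9918|111⟩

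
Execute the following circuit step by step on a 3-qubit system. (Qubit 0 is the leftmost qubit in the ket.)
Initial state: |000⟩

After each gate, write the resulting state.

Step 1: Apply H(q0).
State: 1/√2|000⟩ + 1/√2|100⟩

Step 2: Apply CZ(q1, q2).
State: 1/√2|000⟩ + 1/√2|100⟩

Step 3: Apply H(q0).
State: |000⟩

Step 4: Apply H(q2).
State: 1/√2|000⟩ + 1/√2|001⟩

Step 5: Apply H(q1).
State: 1/2|000⟩ + 1/2|001⟩ + 1/2|010⟩ + 1/2|011⟩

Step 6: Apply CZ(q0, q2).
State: 1/2|000⟩ + 1/2|001⟩ + 1/2|010⟩ + 1/2|011⟩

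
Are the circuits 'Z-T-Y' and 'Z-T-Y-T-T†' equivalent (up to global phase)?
Yes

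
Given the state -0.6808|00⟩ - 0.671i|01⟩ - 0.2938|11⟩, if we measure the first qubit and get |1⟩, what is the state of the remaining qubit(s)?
-|1⟩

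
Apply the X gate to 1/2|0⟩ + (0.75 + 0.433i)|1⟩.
(0.75 + 0.433i)|0⟩ + 1/2|1⟩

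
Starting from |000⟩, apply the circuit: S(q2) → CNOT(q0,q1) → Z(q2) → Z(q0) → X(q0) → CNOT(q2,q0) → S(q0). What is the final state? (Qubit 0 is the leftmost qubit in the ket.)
i|100⟩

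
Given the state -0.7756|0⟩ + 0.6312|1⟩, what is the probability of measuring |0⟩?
0.6016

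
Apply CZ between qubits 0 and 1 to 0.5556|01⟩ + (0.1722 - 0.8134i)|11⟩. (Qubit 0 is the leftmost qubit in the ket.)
0.5556|01⟩ + (-0.1722 + 0.8134i)|11⟩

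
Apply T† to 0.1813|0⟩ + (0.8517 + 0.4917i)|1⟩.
0.1813|0⟩ + (0.9499 - 0.2546i)|1⟩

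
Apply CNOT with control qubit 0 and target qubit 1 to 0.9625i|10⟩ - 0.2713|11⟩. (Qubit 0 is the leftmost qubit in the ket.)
-0.2713|10⟩ + 0.9625i|11⟩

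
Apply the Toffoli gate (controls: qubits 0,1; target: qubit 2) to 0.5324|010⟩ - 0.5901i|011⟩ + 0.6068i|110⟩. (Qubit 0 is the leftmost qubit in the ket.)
0.5324|010⟩ - 0.5901i|011⟩ + 0.6068i|111⟩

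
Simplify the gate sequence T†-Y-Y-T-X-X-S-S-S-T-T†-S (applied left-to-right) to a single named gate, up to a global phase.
I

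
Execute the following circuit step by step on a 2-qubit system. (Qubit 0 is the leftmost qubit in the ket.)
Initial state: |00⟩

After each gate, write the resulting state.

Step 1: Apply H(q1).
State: 1/√2|00⟩ + 1/√2|01⟩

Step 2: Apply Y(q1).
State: -(1/√2)i|00⟩ + (1/√2)i|01⟩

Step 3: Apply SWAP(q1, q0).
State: -(1/√2)i|00⟩ + (1/√2)i|10⟩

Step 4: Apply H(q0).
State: -i|10⟩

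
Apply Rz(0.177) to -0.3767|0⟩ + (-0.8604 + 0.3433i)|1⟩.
(-0.3752 + 0.03329i)|0⟩ + (-0.8874 + 0.2659i)|1⟩

Rz(0.177) = [[e^(−iθ/2), 0], [0, e^(iθ/2)]] with e^(±iθ/2) = cos(θ/2) ± i·sin(θ/2); θ = 0.177, cos(θ/2) ≈ 0.996086, sin(θ/2) ≈ 0.0883845.
With a = amp(|0⟩) = -0.3767 and b = amp(|1⟩) = (-0.8604 + 0.3433i):
new amp(|0⟩) = (0.996086 - 0.0883845i)·a = (-0.3752 + 0.03329i)
new amp(|1⟩) = (0.996086 + 0.0883845i)·b = (-0.8874 + 0.2659i)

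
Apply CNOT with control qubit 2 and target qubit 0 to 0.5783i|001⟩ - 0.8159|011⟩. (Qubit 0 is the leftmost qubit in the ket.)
0.5783i|101⟩ - 0.8159|111⟩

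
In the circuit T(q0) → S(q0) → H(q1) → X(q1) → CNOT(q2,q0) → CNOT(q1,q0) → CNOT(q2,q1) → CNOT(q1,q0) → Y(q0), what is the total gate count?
9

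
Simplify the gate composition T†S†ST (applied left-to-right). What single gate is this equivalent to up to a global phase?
I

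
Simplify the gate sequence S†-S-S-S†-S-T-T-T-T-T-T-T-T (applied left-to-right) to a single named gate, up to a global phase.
S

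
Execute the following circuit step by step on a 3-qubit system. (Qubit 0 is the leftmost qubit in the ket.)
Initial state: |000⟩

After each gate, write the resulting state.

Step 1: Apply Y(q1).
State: i|010⟩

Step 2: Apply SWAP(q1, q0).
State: i|100⟩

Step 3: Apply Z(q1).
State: i|100⟩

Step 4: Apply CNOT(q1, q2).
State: i|100⟩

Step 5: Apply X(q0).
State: i|000⟩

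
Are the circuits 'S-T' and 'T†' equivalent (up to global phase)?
No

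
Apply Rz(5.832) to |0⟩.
(-0.9747 - 0.2237i)|0⟩

Rz(5.832) = [[e^(−iθ/2), 0], [0, e^(iθ/2)]] with e^(±iθ/2) = cos(θ/2) ± i·sin(θ/2); θ = 5.832, cos(θ/2) ≈ -0.974662, sin(θ/2) ≈ 0.223684.
With a = amp(|0⟩) = 1 and b = amp(|1⟩) = 0:
new amp(|0⟩) = (-0.974662 - 0.223684i)·a = (-0.9747 - 0.2237i)
new amp(|1⟩) = (-0.974662 + 0.223684i)·b = 0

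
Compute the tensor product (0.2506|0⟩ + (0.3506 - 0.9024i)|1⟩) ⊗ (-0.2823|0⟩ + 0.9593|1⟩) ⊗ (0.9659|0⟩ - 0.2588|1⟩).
-0.06833|000⟩ + 0.01831|001⟩ + 0.2322|010⟩ - 0.06222|011⟩ + (-0.0956 + 0.2461i)|100⟩ + (0.02561 - 0.06593i)|101⟩ + (0.3249 - 0.8362i)|110⟩ + (-0.08704 + 0.224i)|111⟩

amp(|b₁b₂…⟩) = product of the factor amplitudes for bits b₁, b₂, …; only kets whose every factor amplitude is nonzero survive.
|000⟩: (0.2506)(-0.2823)(0.9659) = -0.06833
|001⟩: (0.2506)(-0.2823)(-0.2588) = 0.01831
|010⟩: (0.2506)(0.9593)(0.9659) = 0.2322
|011⟩: (0.2506)(0.9593)(-0.2588) = -0.06222
|100⟩: (0.3506 - 0.9024i)(-0.2823)(0.9659) = (-0.0956 + 0.2461i)
|101⟩: (0.3506 - 0.9024i)(-0.2823)(-0.2588) = (0.02561 - 0.06593i)
|110⟩: (0.3506 - 0.9024i)(0.9593)(0.9659) = (0.3249 - 0.8362i)
|111⟩: (0.3506 - 0.9024i)(0.9593)(-0.2588) = (-0.08704 + 0.224i)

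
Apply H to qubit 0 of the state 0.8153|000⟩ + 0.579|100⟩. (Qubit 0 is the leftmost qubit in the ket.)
0.9859|000⟩ + 0.1671|100⟩

H on qubit 0 mixes each pair of kets that differ only in qubit 0: amplitudes (a, b) of (|…0…⟩, |…1…⟩) become ((a + b)/√2, (a − b)/√2). Kets absent from the input have amplitude 0.
(|000⟩, |100⟩): (a, b) = (0.8153, 0.579) → (0.9859, 0.1671)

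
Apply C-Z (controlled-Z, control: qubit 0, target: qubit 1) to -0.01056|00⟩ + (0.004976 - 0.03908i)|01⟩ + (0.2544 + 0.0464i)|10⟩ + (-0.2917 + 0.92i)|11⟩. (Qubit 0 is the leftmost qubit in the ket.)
-0.01056|00⟩ + (0.004976 - 0.03908i)|01⟩ + (0.2544 + 0.0464i)|10⟩ + (0.2917 - 0.92i)|11⟩

C-Z leaves the control-|0⟩ kets |00⟩, |01⟩ unchanged and applies Z to qubit 1 on the control-|1⟩ pair (|10⟩, |11⟩).
Z = [[1, 0], [0, -1]].
With a = amp(|10⟩) = (0.2544 + 0.0464i) and b = amp(|11⟩) = (-0.2917 + 0.92i):
new amp(|10⟩) = (1)·a = (0.2544 + 0.0464i)
new amp(|11⟩) = (-1)·b = (0.2917 - 0.92i)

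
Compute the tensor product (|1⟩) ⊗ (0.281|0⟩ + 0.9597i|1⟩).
0.281|10⟩ + 0.9597i|11⟩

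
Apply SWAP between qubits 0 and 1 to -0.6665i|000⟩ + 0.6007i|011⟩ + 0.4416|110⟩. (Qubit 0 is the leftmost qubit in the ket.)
-0.6665i|000⟩ + 0.6007i|101⟩ + 0.4416|110⟩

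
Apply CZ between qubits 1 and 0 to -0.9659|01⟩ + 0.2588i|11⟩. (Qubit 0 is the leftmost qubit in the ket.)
-0.9659|01⟩ - 0.2588i|11⟩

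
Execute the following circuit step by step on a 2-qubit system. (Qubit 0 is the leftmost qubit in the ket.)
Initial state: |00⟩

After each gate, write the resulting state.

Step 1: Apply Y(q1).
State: i|01⟩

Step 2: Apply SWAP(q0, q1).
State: i|10⟩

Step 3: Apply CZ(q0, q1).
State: i|10⟩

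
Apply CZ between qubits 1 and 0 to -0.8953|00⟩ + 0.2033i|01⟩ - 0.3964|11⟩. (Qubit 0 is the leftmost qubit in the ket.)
-0.8953|00⟩ + 0.2033i|01⟩ + 0.3964|11⟩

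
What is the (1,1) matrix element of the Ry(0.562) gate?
0.9608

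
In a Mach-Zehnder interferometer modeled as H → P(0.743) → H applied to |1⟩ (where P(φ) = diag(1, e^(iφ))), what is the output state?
(0.1318 - 0.3383i)|0⟩ + (0.8682 + 0.3383i)|1⟩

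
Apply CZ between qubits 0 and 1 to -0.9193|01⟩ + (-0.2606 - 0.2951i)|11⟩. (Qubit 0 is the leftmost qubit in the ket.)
-0.9193|01⟩ + (0.2606 + 0.2951i)|11⟩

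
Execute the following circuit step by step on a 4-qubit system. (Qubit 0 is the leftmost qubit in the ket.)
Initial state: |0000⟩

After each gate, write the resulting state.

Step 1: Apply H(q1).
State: 1/√2|0000⟩ + 1/√2|0100⟩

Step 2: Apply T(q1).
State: 1/√2|0000⟩ + (1/2 + (1/2)i)|0100⟩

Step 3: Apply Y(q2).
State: (1/√2)i|0010⟩ + (-1/2 + (1/2)i)|0110⟩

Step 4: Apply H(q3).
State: (1/2)i|0010⟩ + (1/2)i|0011⟩ + (-1/√8 + (1/√8)i)|0110⟩ + (-1/√8 + (1/√8)i)|0111⟩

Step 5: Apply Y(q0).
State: -1/2|1010⟩ - 1/2|1011⟩ + (-1/√8 - (1/√8)i)|1110⟩ + (-1/√8 - (1/√8)i)|1111⟩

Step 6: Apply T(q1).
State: -1/2|1010⟩ - 1/2|1011⟩ - (1/2)i|1110⟩ - (1/2)i|1111⟩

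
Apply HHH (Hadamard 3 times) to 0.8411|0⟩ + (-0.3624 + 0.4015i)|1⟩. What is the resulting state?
(0.3385 + 0.2839i)|0⟩ + (0.851 - 0.2839i)|1⟩

H² = I, so H^3 = H: a single Hadamard. With (a, b) = (0.8411, (-0.3624 + 0.4015i)), H gives ((a + b)/√2, (a − b)/√2) = ((0.3385 + 0.2839i), (0.851 - 0.2839i)).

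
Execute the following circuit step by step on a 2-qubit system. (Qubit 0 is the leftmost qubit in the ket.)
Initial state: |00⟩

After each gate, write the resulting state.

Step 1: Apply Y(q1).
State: i|01⟩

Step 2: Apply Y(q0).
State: -|11⟩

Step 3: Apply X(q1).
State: -|10⟩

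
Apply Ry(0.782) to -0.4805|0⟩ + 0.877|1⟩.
-0.7785|0⟩ + 0.6277|1⟩

Ry(0.782) = [[cos(θ/2), −sin(θ/2)], [sin(θ/2), cos(θ/2)]]; θ = 0.782, cos(θ/2) ≈ 0.924528, sin(θ/2) ≈ 0.381113.
With a = amp(|0⟩) = -0.4805 and b = amp(|1⟩) = 0.877:
new amp(|0⟩) = (0.924528)·a + (-0.381113)·b = -0.7785
new amp(|1⟩) = (0.381113)·a + (0.924528)·b = 0.6277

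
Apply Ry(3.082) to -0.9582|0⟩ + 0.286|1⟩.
-0.3144|0⟩ - 0.9493|1⟩

Ry(3.082) = [[cos(θ/2), −sin(θ/2)], [sin(θ/2), cos(θ/2)]]; θ = 3.082, cos(θ/2) ≈ 0.0297919, sin(θ/2) ≈ 0.999556.
With a = amp(|0⟩) = -0.9582 and b = amp(|1⟩) = 0.286:
new amp(|0⟩) = (0.0297919)·a + (-0.999556)·b = -0.3144
new amp(|1⟩) = (0.999556)·a + (0.0297919)·b = -0.9493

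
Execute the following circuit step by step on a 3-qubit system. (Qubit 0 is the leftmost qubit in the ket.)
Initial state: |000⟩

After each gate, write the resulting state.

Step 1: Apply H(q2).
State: 1/√2|000⟩ + 1/√2|001⟩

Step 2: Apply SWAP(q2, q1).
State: 1/√2|000⟩ + 1/√2|010⟩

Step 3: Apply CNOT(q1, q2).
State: 1/√2|000⟩ + 1/√2|011⟩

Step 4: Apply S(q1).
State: 1/√2|000⟩ + (1/√2)i|011⟩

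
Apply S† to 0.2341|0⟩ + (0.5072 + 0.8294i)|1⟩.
0.2341|0⟩ + (0.8294 - 0.5072i)|1⟩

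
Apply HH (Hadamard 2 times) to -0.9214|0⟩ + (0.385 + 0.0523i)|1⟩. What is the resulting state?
-0.9214|0⟩ + (0.385 + 0.0523i)|1⟩

H² = I, so an even number of Hadamards cancels: H^2 = I and the state is unchanged.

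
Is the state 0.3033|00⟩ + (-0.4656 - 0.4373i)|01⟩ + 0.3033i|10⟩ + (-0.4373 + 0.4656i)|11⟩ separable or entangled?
Entangled

Writing the state as a|00⟩ + b|01⟩ + c|10⟩ + d|11⟩, it is a product state iff ad − bc = 0.
Here (a, b, c, d) = (0.3033, (-0.4656 - 0.4373i), 0.3033i, (-0.4373 + 0.4656i)): ad − bc = (0.3033)(-0.4373 + 0.4656i) − (-0.4656 - 0.4373i)(0.3033i) = (-0.2653 + 0.2824i) ≠ 0, so the state is entangled.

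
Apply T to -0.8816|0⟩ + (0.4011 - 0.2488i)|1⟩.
-0.8816|0⟩ + (0.4595 + 0.1077i)|1⟩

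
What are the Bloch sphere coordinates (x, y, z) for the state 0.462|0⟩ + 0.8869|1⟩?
(0.8195, 0, -0.5731)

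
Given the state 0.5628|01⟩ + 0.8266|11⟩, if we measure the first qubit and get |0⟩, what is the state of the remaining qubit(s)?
|1⟩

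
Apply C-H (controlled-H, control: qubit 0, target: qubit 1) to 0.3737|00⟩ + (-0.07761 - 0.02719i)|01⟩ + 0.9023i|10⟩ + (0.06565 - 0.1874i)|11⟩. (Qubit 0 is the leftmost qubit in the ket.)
0.3737|00⟩ + (-0.07761 - 0.02719i)|01⟩ + (0.04642 + 0.5055i)|10⟩ + (-0.04642 + 0.7705i)|11⟩

C-H leaves the control-|0⟩ kets |00⟩, |01⟩ unchanged and applies H to qubit 1 on the control-|1⟩ pair (|10⟩, |11⟩).
H = [[1/√2, 1/√2], [1/√2, -1/√2]].
With a = amp(|10⟩) = 0.9023i and b = amp(|11⟩) = (0.06565 - 0.1874i):
new amp(|10⟩) = (1/√2)·a + (1/√2)·b = (0.04642 + 0.5055i)
new amp(|11⟩) = (1/√2)·a + (-1/√2)·b = (-0.04642 + 0.7705i)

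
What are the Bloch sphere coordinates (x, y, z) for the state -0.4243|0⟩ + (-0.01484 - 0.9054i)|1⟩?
(0.01259, 0.7683, -0.6399)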